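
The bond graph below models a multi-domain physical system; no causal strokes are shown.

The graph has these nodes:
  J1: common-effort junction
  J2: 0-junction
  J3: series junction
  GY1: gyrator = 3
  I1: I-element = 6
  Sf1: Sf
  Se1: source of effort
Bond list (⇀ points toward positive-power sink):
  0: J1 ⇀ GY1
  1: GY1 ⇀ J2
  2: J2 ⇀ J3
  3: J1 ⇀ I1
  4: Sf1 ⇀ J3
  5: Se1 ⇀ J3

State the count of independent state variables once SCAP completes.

#4 stroke at Sf1  (Sf1 fixes flow; stroke at Sf1)
#5 stroke at J3  (Se1: effort source, stroke at far end)
#2 stroke at J3  (J3: bond 4 brought flow, rest push out)
#1 stroke at J2  (J2: last free bond brings effort in)
#0 stroke at J1  (GY1: gyrator matches bond 1)
#3 stroke at I1  (J1: bond 0 brought effort, rest push out)

1  (I1 all integral)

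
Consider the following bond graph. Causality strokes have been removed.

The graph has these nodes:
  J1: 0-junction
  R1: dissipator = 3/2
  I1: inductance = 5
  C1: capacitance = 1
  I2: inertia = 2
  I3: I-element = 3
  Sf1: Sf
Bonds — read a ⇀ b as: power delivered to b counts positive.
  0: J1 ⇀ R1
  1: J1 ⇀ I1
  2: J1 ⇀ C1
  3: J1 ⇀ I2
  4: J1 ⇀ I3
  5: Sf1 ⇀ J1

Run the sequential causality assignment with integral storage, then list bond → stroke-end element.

β5 stroke→Sf1  (Sf1: flow source, stroke at near end)
β1 stroke→I1  (prefer integral on I1)
β2 stroke→J1  (C1 integral (e out))
β0 stroke→R1  (common-e at J1 fixed by 2)
β3 stroke→I2  (J1: bond 2 brought effort, rest push out)
β4 stroke→I3  (0-jn J1 has e-setter on 2)

bond 0 →R1
bond 1 →I1
bond 2 →J1
bond 3 →I2
bond 4 →I3
bond 5 →Sf1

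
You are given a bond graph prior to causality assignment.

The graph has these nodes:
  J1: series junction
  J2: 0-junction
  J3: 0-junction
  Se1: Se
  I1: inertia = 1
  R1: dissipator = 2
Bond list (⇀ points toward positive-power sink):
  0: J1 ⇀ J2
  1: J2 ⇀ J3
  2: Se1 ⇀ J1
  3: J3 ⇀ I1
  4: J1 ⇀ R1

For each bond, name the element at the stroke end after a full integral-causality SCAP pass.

bond 0 |J2
bond 1 |J3
bond 2 |J1
bond 3 |I1
bond 4 |J1

b2 →J1  (Se1 fixes effort; stroke away)
b3 →I1  (I1 outputs flow p/I1)
b1 →J3  (only one effort-in slot at J3)
b0 →J2  (closing 0-jn rule on J2)
b4 →J1  (common-f at J1 fixed by 0)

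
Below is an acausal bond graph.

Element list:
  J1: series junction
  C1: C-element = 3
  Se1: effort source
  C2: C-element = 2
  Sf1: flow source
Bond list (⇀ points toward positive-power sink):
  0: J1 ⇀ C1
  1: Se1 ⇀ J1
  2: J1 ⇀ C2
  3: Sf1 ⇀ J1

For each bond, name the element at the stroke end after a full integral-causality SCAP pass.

b1 |J1  (Se1 fixes effort; stroke away)
b3 |Sf1  (Sf1 fixes flow; stroke at Sf1)
b0 |J1  (J1 flow already set via bond 3)
b2 |J1  (J1 flow already set via bond 3)

b0 |J1
b1 |J1
b2 |J1
b3 |Sf1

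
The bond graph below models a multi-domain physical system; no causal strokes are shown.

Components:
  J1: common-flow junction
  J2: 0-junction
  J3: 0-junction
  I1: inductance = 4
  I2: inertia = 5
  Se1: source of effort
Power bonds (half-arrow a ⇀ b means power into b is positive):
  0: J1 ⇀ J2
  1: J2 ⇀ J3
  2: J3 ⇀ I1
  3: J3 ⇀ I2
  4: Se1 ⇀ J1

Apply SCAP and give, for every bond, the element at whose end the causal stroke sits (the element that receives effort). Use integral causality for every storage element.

bond 0 →J2
bond 1 →J3
bond 2 →I1
bond 3 →I2
bond 4 →J1

b4 →J1  (Se1: effort source, stroke at far end)
b0 →J2  (J1 needs exactly one f-in)
b1 →J3  (common-e at J2 fixed by 0)
b2 →I1  (J3: bond 1 brought effort, rest push out)
b3 →I2  (0-jn J3 has e-setter on 1)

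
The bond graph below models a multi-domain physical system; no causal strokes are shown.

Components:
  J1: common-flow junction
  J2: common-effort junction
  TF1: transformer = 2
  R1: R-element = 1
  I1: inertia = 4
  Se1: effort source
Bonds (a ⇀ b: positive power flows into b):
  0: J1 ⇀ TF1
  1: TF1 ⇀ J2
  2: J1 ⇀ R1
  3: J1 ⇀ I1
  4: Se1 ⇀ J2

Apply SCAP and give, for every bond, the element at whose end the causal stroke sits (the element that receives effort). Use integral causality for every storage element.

β4 |J2  (source Se1 imposes e)
β1 |TF1  (0-jn J2 has e-setter on 4)
β0 |J1  (TF1: transformer flips bond 1)
β3 |I1  (I1 outputs flow p/I1)
β2 |J1  (J1: bond 3 brought flow, rest push out)

β0 →J1
β1 →TF1
β2 →J1
β3 →I1
β4 →J2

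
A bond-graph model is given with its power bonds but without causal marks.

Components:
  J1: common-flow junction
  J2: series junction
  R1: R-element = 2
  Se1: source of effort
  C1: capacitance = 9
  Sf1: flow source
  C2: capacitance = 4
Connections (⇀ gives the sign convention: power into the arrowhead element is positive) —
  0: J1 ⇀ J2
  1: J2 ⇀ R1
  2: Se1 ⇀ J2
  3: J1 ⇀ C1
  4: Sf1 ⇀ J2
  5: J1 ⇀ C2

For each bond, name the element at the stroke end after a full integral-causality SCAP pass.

b2 stroke→J2  (Se1 fixes effort; stroke away)
b4 stroke→Sf1  (Sf1 fixes flow; stroke at Sf1)
b0 stroke→J2  (1-jn J2 has f-setter on 4)
b1 stroke→J2  (common-f at J2 fixed by 4)
b3 stroke→J1  (1-jn J1 has f-setter on 0)
b5 stroke→J1  (J1 flow already set via bond 0)

#0 stroke at J2
#1 stroke at J2
#2 stroke at J2
#3 stroke at J1
#4 stroke at Sf1
#5 stroke at J1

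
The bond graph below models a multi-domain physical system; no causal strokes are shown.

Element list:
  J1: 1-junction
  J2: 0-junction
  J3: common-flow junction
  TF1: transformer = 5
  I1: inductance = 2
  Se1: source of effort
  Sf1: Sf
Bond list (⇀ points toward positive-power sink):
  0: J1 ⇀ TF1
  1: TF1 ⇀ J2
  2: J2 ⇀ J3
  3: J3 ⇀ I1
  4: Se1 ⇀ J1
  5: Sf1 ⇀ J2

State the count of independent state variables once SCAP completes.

1  (I1 all integral)

#4 →J1  (Se1: effort source, stroke at far end)
#5 →Sf1  (source Sf1 imposes f)
#0 →TF1  (J1 needs exactly one f-in)
#1 →J2  (through TF1, causality passes straight; one stroke at TF1)
#2 →J3  (0-jn J2 has e-setter on 1)
#3 →I1  (closing 1-jn rule on J3)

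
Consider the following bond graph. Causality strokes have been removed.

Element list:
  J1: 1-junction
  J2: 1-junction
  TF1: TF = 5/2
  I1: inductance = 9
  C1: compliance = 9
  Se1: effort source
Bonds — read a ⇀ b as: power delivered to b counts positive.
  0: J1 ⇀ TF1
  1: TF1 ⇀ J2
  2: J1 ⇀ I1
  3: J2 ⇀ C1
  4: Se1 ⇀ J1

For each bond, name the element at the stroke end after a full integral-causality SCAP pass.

b4 →J1  (Se1 (Se) sets effort on bond)
b2 →I1  (prefer integral on I1)
b0 →J1  (J1 flow already set via bond 2)
b1 →TF1  (TF TF1: opposite of bond 0)
b3 →J2  (1-jn J2 has f-setter on 1)

#0 →J1
#1 →TF1
#2 →I1
#3 →J2
#4 →J1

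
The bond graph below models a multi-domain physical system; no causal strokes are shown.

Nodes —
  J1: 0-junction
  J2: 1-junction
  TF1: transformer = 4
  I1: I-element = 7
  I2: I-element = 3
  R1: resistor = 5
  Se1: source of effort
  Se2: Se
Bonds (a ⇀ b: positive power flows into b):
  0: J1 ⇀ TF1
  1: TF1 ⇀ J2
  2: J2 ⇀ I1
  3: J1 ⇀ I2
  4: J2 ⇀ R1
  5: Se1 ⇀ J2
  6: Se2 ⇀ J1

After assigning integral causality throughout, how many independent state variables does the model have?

2  (I1, I2 all integral)

bond 5 |J2  (Se1 (Se) sets effort on bond)
bond 6 |J1  (Se2 fixes effort; stroke away)
bond 0 |TF1  (J1 effort already set via bond 6)
bond 3 |I2  (J1: bond 6 brought effort, rest push out)
bond 1 |J2  (TF1: transformer flips bond 0)
bond 2 |I1  (I1 outputs flow p/I1)
bond 4 |J2  (1-jn J2 has f-setter on 2)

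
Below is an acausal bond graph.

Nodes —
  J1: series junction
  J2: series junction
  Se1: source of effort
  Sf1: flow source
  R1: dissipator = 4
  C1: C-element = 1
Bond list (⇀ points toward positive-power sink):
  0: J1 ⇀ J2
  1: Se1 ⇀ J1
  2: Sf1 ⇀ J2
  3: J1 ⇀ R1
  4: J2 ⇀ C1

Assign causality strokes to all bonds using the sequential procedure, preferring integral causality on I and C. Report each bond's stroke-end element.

#1 stroke at J1  (Se1 fixes effort; stroke away)
#2 stroke at Sf1  (Sf1: flow source, stroke at near end)
#0 stroke at J2  (J2 flow already set via bond 2)
#4 stroke at J2  (1-jn J2 has f-setter on 2)
#3 stroke at J1  (J1: bond 0 brought flow, rest push out)

bond 0 stroke at J2
bond 1 stroke at J1
bond 2 stroke at Sf1
bond 3 stroke at J1
bond 4 stroke at J2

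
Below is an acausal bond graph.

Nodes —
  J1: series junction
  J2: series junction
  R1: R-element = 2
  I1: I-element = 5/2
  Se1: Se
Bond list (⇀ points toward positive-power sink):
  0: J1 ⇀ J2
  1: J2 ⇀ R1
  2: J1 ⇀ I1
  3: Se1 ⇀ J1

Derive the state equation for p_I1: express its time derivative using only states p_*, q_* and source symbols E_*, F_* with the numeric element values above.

dp_I1/dt = E_Se1 - 4*p_I1/5

bond 3 stroke→J1  (Se1 (Se) sets effort on bond)
bond 2 stroke→I1  (I1 integral (f out))
bond 0 stroke→J1  (J1 flow already set via bond 2)
bond 1 stroke→J2  (common-f at J2 fixed by 0)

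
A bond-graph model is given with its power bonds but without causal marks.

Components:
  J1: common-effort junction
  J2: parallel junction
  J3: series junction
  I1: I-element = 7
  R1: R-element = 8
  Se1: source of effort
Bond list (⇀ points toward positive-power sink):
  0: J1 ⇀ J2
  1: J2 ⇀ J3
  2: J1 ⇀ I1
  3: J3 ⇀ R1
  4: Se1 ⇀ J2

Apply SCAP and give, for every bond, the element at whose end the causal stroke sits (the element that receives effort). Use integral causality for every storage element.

b0 stroke→J1
b1 stroke→J3
b2 stroke→I1
b3 stroke→R1
b4 stroke→J2

#4 |J2  (Se1 (Se) sets effort on bond)
#0 |J1  (J2: bond 4 brought effort, rest push out)
#1 |J3  (J2 effort already set via bond 4)
#3 |R1  (J3: last free bond brings flow in)
#2 |I1  (J1: bond 0 brought effort, rest push out)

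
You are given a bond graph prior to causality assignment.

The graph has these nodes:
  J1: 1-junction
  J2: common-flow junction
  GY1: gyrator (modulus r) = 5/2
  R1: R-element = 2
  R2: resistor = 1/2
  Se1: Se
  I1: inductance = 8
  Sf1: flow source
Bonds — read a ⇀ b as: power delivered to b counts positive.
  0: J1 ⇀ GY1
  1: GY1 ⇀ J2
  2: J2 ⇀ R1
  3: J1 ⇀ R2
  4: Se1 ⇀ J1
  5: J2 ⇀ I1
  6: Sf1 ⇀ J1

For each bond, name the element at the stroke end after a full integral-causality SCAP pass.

β4 →J1  (source Se1 imposes e)
β6 →Sf1  (Sf1 (Sf) sets flow on bond)
β0 →J1  (J1 flow already set via bond 6)
β3 →J1  (common-f at J1 fixed by 6)
β1 →J2  (GY1: gyrator matches bond 0)
β5 →I1  (I1 integral (f out))
β2 →J2  (J2: bond 5 brought flow, rest push out)

#0 stroke→J1
#1 stroke→J2
#2 stroke→J2
#3 stroke→J1
#4 stroke→J1
#5 stroke→I1
#6 stroke→Sf1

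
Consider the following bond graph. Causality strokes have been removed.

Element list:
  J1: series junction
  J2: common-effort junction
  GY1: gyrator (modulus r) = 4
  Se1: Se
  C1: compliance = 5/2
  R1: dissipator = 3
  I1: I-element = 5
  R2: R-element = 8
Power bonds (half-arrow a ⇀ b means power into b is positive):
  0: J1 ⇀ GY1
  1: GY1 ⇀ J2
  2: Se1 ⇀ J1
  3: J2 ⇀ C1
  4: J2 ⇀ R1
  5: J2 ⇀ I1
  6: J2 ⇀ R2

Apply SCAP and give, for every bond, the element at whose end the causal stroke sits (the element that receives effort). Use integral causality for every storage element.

b2 stroke at J1  (Se1 fixes effort; stroke away)
b0 stroke at GY1  (only one flow-in slot at J1)
b1 stroke at GY1  (GY1 both-in/both-out from 0)
b3 stroke at J2  (C1: C, integral causality)
b4 stroke at R1  (common-e at J2 fixed by 3)
b5 stroke at I1  (common-e at J2 fixed by 3)
b6 stroke at R2  (J2 effort already set via bond 3)

#0 |GY1
#1 |GY1
#2 |J1
#3 |J2
#4 |R1
#5 |I1
#6 |R2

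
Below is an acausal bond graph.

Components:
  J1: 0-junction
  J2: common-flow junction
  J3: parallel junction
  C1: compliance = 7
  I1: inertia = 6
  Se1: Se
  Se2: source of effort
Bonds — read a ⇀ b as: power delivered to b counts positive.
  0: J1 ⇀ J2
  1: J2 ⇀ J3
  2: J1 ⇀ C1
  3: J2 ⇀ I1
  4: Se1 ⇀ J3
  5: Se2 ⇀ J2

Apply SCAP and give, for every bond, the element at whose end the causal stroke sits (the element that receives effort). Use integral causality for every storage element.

bond 0 |J2
bond 1 |J2
bond 2 |J1
bond 3 |I1
bond 4 |J3
bond 5 |J2

bond 4 |J3  (Se1 (Se) sets effort on bond)
bond 5 |J2  (Se2 fixes effort; stroke away)
bond 1 |J2  (J3 effort already set via bond 4)
bond 2 |J1  (C1 integral (e out))
bond 0 |J2  (J1 effort already set via bond 2)
bond 3 |I1  (J2: last free bond brings flow in)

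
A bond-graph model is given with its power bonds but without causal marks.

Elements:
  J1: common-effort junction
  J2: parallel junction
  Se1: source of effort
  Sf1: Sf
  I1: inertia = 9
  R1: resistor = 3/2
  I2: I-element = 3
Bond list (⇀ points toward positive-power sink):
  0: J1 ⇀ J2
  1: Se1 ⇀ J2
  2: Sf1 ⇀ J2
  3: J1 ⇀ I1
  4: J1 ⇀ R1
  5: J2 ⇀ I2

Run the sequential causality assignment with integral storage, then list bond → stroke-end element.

β1 |J2  (Se1 fixes effort; stroke away)
β2 |Sf1  (source Sf1 imposes f)
β0 |J1  (J2 effort already set via bond 1)
β5 |I2  (common-e at J2 fixed by 1)
β3 |I1  (J1 effort already set via bond 0)
β4 |R1  (0-jn J1 has e-setter on 0)

b0 stroke at J1
b1 stroke at J2
b2 stroke at Sf1
b3 stroke at I1
b4 stroke at R1
b5 stroke at I2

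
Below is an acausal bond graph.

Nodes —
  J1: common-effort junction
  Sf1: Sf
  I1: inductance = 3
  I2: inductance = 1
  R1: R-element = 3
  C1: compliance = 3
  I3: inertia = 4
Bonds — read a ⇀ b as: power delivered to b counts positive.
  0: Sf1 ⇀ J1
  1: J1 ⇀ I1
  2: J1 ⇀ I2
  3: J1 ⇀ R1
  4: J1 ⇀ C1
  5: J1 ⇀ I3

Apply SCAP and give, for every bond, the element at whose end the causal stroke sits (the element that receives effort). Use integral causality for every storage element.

β0 |Sf1
β1 |I1
β2 |I2
β3 |R1
β4 |J1
β5 |I3

bond 0 |Sf1  (source Sf1 imposes f)
bond 1 |I1  (I1: I, integral causality)
bond 2 |I2  (prefer integral on I2)
bond 4 |J1  (C1 outputs effort q/C1)
bond 3 |R1  (common-e at J1 fixed by 4)
bond 5 |I3  (J1 effort already set via bond 4)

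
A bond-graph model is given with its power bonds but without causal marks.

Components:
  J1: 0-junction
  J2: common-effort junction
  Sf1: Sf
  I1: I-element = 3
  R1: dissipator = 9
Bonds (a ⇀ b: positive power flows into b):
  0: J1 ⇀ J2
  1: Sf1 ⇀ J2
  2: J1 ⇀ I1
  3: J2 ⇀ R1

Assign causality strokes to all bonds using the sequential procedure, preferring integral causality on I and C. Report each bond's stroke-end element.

bond 0 →J1
bond 1 →Sf1
bond 2 →I1
bond 3 →J2

bond 1 →Sf1  (source Sf1 imposes f)
bond 2 →I1  (prefer integral on I1)
bond 0 →J1  (J1 needs exactly one e-in)
bond 3 →J2  (closing 0-jn rule on J2)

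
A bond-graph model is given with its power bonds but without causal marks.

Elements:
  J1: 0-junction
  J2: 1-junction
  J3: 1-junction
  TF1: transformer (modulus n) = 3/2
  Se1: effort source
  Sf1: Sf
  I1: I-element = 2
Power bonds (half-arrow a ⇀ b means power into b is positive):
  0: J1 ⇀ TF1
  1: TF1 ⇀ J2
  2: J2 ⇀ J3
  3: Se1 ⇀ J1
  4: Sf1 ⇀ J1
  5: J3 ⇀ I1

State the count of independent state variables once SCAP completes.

bond 3 |J1  (source Se1 imposes e)
bond 4 |Sf1  (Sf1 (Sf) sets flow on bond)
bond 0 |TF1  (0-jn J1 has e-setter on 3)
bond 1 |J2  (TF1: transformer flips bond 0)
bond 2 |J3  (closing 1-jn rule on J2)
bond 5 |I1  (J3: last free bond brings flow in)

1  (I1 all integral)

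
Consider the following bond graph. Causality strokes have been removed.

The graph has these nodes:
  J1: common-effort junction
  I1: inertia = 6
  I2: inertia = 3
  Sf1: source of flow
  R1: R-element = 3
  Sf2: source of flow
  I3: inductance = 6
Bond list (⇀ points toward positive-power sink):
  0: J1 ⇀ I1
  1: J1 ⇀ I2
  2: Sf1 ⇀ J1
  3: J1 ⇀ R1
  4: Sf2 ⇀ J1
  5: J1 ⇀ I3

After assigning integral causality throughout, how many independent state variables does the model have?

3  (I1, I2, I3 all integral)

b2 stroke at Sf1  (Sf1: flow source, stroke at near end)
b4 stroke at Sf2  (source Sf2 imposes f)
b0 stroke at I1  (I1 integral (f out))
b1 stroke at I2  (I2 outputs flow p/I2)
b5 stroke at I3  (I3: I, integral causality)
b3 stroke at J1  (only one effort-in slot at J1)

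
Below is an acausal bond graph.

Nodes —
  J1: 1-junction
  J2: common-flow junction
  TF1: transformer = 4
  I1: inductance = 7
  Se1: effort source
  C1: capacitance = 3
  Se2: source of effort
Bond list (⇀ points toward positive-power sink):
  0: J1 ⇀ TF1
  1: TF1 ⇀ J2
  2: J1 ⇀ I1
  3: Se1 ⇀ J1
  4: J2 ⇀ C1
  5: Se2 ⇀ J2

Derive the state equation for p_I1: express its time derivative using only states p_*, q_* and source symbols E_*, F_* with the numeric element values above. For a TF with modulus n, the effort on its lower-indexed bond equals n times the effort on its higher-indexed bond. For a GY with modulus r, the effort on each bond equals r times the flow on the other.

bond 3 |J1  (Se1 fixes effort; stroke away)
bond 5 |J2  (Se2 fixes effort; stroke away)
bond 2 |I1  (I1 integral (f out))
bond 0 |J1  (J1: bond 2 brought flow, rest push out)
bond 1 |TF1  (TF1 one-in-one-out from 0)
bond 4 |J2  (J2 flow already set via bond 1)

dp_I1/dt = E_Se1 + 4*E_Se2 - 4*q_C1/3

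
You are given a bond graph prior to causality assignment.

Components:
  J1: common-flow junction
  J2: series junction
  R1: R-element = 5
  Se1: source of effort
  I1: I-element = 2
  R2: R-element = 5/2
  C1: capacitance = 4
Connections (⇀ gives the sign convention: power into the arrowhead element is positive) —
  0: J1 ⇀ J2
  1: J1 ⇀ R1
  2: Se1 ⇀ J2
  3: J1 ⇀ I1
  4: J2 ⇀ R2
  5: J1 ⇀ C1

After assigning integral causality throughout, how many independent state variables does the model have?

bond 2 |J2  (Se1: effort source, stroke at far end)
bond 3 |I1  (prefer integral on I1)
bond 0 |J1  (J1: bond 3 brought flow, rest push out)
bond 1 |J1  (common-f at J1 fixed by 3)
bond 5 |J1  (J1: bond 3 brought flow, rest push out)
bond 4 |J2  (J2 flow already set via bond 0)

2  (C1, I1 all integral)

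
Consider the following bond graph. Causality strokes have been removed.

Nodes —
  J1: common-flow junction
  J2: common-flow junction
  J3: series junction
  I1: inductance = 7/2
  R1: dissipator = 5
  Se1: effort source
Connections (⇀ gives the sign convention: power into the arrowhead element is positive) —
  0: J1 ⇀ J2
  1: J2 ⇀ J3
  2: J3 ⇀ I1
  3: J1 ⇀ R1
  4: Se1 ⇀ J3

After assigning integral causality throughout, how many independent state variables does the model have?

b4 stroke at J3  (source Se1 imposes e)
b2 stroke at I1  (I1 integral (f out))
b1 stroke at J3  (J3 flow already set via bond 2)
b0 stroke at J2  (J2 flow already set via bond 1)
b3 stroke at J1  (J1: bond 0 brought flow, rest push out)

1  (I1 all integral)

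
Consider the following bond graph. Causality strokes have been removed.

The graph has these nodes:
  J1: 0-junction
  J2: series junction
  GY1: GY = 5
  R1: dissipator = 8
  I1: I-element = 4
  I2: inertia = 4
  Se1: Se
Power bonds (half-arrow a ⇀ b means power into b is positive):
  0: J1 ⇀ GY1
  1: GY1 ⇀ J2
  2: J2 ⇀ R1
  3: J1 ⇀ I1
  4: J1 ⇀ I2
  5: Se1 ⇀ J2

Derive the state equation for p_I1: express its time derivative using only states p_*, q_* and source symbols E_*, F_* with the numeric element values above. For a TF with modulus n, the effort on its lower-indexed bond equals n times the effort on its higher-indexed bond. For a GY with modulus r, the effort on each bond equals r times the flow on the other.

β5 stroke at J2  (Se1: effort source, stroke at far end)
β3 stroke at I1  (I1: I, integral causality)
β4 stroke at I2  (prefer integral on I2)
β0 stroke at J1  (only one effort-in slot at J1)
β1 stroke at J2  (GY GY1: same side as bond 0)
β2 stroke at R1  (closing 1-jn rule on J2)

dp_I1/dt = 5*E_Se1/8 - 25*p_I1/32 - 25*p_I2/32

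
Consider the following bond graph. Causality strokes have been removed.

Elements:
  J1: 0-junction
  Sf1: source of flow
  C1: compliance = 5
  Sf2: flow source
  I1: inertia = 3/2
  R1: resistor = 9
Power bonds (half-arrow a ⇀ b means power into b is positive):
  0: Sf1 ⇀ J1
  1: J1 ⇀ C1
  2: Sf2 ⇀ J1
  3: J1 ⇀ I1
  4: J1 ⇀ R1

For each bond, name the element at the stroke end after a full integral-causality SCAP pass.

bond 0 →Sf1  (source Sf1 imposes f)
bond 2 →Sf2  (source Sf2 imposes f)
bond 1 →J1  (prefer integral on C1)
bond 3 →I1  (J1: bond 1 brought effort, rest push out)
bond 4 →R1  (J1: bond 1 brought effort, rest push out)

β0 →Sf1
β1 →J1
β2 →Sf2
β3 →I1
β4 →R1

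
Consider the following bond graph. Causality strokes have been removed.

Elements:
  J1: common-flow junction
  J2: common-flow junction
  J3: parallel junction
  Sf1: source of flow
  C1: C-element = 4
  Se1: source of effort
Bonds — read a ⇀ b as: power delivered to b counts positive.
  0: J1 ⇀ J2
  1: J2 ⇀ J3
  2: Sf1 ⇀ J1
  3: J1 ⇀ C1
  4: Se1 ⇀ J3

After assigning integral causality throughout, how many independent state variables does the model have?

1  (C1 all integral)

bond 2 →Sf1  (Sf1 (Sf) sets flow on bond)
bond 4 →J3  (Se1 (Se) sets effort on bond)
bond 0 →J1  (J1: bond 2 brought flow, rest push out)
bond 3 →J1  (J1 flow already set via bond 2)
bond 1 →J2  (1-jn J2 has f-setter on 0)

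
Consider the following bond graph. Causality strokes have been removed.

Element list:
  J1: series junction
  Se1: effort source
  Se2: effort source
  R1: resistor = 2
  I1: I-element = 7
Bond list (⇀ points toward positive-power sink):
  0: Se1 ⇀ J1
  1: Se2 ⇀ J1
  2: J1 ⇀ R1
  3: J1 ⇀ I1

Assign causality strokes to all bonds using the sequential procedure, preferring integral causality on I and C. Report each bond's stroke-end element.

bond 0 →J1  (Se1: effort source, stroke at far end)
bond 1 →J1  (Se2: effort source, stroke at far end)
bond 3 →I1  (I1 outputs flow p/I1)
bond 2 →J1  (J1 flow already set via bond 3)

#0 |J1
#1 |J1
#2 |J1
#3 |I1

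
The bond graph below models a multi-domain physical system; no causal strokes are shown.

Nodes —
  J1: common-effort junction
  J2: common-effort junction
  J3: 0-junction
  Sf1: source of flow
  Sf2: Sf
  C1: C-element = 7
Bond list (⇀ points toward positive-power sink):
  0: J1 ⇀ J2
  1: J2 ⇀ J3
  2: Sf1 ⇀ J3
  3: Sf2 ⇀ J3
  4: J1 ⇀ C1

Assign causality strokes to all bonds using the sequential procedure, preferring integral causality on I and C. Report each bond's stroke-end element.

b0 stroke→J2
b1 stroke→J3
b2 stroke→Sf1
b3 stroke→Sf2
b4 stroke→J1

bond 2 stroke at Sf1  (Sf1 fixes flow; stroke at Sf1)
bond 3 stroke at Sf2  (Sf2 fixes flow; stroke at Sf2)
bond 1 stroke at J3  (closing 0-jn rule on J3)
bond 0 stroke at J2  (J2: last free bond brings effort in)
bond 4 stroke at J1  (only one effort-in slot at J1)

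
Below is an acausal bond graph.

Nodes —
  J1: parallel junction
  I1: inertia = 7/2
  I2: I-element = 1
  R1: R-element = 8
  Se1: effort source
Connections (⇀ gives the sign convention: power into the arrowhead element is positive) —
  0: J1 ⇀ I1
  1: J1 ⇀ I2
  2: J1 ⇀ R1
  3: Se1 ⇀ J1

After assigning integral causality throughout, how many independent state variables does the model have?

2  (I1, I2 all integral)

#3 →J1  (source Se1 imposes e)
#0 →I1  (J1: bond 3 brought effort, rest push out)
#1 →I2  (0-jn J1 has e-setter on 3)
#2 →R1  (0-jn J1 has e-setter on 3)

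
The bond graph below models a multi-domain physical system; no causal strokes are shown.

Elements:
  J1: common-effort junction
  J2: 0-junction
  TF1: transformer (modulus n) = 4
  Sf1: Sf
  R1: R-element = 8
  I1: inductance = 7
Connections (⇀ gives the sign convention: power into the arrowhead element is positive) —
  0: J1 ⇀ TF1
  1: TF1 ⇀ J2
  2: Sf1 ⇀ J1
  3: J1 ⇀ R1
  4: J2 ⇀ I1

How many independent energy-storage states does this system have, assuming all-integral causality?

b2 stroke→Sf1  (Sf1 (Sf) sets flow on bond)
b4 stroke→I1  (prefer integral on I1)
b1 stroke→J2  (closing 0-jn rule on J2)
b0 stroke→TF1  (TF1 one-in-one-out from 1)
b3 stroke→J1  (closing 0-jn rule on J1)

1  (I1 all integral)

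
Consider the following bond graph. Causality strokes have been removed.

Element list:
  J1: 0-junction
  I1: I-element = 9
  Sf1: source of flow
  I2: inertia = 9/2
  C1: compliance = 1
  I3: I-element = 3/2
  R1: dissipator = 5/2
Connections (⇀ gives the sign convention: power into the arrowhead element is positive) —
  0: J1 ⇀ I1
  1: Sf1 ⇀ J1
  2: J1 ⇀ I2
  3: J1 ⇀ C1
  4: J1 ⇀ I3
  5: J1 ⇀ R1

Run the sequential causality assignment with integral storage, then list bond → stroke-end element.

#0 stroke at I1
#1 stroke at Sf1
#2 stroke at I2
#3 stroke at J1
#4 stroke at I3
#5 stroke at R1

bond 1 →Sf1  (Sf1 (Sf) sets flow on bond)
bond 0 →I1  (I1 integral (f out))
bond 2 →I2  (prefer integral on I2)
bond 3 →J1  (C1 outputs effort q/C1)
bond 4 →I3  (J1 effort already set via bond 3)
bond 5 →R1  (J1 effort already set via bond 3)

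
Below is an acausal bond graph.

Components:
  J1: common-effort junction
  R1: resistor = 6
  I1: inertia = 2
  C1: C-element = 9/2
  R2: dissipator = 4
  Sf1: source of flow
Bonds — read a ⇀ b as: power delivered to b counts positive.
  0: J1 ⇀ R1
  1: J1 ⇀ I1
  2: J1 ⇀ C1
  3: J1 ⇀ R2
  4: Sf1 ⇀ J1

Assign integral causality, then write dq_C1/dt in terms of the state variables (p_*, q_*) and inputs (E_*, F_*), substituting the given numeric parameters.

dq_C1/dt = F_Sf1 - p_I1/2 - 5*q_C1/54

b4 stroke→Sf1  (Sf1: flow source, stroke at near end)
b1 stroke→I1  (I1 integral (f out))
b2 stroke→J1  (prefer integral on C1)
b0 stroke→R1  (J1 effort already set via bond 2)
b3 stroke→R2  (common-e at J1 fixed by 2)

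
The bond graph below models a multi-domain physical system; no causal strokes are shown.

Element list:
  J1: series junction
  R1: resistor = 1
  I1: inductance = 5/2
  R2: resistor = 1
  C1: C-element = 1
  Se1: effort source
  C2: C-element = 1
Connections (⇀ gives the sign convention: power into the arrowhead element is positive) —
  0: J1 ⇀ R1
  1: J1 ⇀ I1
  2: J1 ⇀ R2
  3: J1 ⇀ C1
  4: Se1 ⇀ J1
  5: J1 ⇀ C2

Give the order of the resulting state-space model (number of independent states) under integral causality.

3  (C1, C2, I1 all integral)

b4 stroke→J1  (Se1 fixes effort; stroke away)
b1 stroke→I1  (prefer integral on I1)
b0 stroke→J1  (common-f at J1 fixed by 1)
b2 stroke→J1  (1-jn J1 has f-setter on 1)
b3 stroke→J1  (common-f at J1 fixed by 1)
b5 stroke→J1  (J1: bond 1 brought flow, rest push out)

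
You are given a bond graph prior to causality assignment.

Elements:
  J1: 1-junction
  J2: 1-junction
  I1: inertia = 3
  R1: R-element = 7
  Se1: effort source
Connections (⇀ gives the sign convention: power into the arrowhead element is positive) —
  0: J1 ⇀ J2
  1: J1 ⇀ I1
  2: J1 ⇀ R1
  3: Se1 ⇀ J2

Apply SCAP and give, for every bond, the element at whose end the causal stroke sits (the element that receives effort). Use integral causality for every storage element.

#0 →J1
#1 →I1
#2 →J1
#3 →J2

β3 stroke at J2  (Se1 fixes effort; stroke away)
β0 stroke at J1  (closing 1-jn rule on J2)
β1 stroke at I1  (I1 integral (f out))
β2 stroke at J1  (1-jn J1 has f-setter on 1)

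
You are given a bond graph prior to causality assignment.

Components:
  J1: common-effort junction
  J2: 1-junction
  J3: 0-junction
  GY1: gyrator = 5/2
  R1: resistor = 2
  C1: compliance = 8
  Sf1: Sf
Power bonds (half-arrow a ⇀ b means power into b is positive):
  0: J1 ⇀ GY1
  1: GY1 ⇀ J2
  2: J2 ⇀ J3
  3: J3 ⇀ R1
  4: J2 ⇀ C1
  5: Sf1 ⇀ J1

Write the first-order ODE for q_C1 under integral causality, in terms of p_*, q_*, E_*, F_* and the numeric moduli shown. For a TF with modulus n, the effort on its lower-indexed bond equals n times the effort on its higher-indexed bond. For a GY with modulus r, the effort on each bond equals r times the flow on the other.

#5 stroke at Sf1  (Sf1: flow source, stroke at near end)
#0 stroke at J1  (J1: last free bond brings effort in)
#1 stroke at J2  (through GY1, causality inverts; strokes same side of GY1)
#4 stroke at J2  (C1: C, integral causality)
#2 stroke at J3  (J2 needs exactly one f-in)
#3 stroke at R1  (J3: bond 2 brought effort, rest push out)

dq_C1/dt = 5*F_Sf1/4 - q_C1/16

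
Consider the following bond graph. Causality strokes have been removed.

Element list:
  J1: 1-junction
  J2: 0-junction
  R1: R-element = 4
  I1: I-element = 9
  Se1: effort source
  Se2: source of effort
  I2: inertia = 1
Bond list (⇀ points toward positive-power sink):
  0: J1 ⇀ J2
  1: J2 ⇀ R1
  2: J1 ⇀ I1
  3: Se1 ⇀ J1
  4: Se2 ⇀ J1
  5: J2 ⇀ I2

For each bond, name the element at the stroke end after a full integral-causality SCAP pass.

#3 stroke→J1  (Se1: effort source, stroke at far end)
#4 stroke→J1  (Se2 (Se) sets effort on bond)
#2 stroke→I1  (I1 outputs flow p/I1)
#0 stroke→J1  (1-jn J1 has f-setter on 2)
#5 stroke→I2  (prefer integral on I2)
#1 stroke→J2  (J2: last free bond brings effort in)

bond 0 stroke→J1
bond 1 stroke→J2
bond 2 stroke→I1
bond 3 stroke→J1
bond 4 stroke→J1
bond 5 stroke→I2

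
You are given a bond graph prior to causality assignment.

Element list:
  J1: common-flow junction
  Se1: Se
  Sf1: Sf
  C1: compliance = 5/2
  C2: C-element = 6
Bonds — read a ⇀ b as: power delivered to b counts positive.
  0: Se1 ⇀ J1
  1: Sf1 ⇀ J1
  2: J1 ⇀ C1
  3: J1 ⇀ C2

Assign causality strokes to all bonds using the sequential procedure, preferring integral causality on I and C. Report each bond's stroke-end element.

#0 →J1  (source Se1 imposes e)
#1 →Sf1  (Sf1 fixes flow; stroke at Sf1)
#2 →J1  (1-jn J1 has f-setter on 1)
#3 →J1  (J1: bond 1 brought flow, rest push out)

bond 0 →J1
bond 1 →Sf1
bond 2 →J1
bond 3 →J1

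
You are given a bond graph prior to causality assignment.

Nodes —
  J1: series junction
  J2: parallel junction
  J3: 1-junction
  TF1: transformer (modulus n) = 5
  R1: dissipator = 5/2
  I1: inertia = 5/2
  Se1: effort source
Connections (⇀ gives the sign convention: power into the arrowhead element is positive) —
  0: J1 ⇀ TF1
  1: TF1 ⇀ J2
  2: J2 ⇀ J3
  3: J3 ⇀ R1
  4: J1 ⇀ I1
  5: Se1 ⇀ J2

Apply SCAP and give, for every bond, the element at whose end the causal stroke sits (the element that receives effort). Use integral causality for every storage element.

β5 →J2  (Se1: effort source, stroke at far end)
β1 →TF1  (J2: bond 5 brought effort, rest push out)
β2 →J3  (0-jn J2 has e-setter on 5)
β3 →R1  (only one flow-in slot at J3)
β0 →J1  (TF1 one-in-one-out from 1)
β4 →I1  (only one flow-in slot at J1)

β0 stroke→J1
β1 stroke→TF1
β2 stroke→J3
β3 stroke→R1
β4 stroke→I1
β5 stroke→J2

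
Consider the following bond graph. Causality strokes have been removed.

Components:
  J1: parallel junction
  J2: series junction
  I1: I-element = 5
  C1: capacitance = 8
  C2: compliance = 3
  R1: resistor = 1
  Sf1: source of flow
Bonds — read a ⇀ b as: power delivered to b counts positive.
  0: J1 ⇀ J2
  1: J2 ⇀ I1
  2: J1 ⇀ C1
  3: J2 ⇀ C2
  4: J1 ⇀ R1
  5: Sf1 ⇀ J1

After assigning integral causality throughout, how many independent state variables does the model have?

b5 |Sf1  (Sf1 fixes flow; stroke at Sf1)
b1 |I1  (prefer integral on I1)
b0 |J2  (J2 flow already set via bond 1)
b3 |J2  (J2: bond 1 brought flow, rest push out)
b2 |J1  (prefer integral on C1)
b4 |R1  (common-e at J1 fixed by 2)

3  (C1, C2, I1 all integral)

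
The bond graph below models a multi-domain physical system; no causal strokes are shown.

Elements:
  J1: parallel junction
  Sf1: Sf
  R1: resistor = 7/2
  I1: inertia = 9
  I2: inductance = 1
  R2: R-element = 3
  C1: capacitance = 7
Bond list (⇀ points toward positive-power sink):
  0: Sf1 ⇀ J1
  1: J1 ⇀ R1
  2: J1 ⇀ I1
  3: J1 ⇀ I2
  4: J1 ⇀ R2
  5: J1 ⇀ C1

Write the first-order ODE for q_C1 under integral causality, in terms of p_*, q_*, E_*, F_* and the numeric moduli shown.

dq_C1/dt = F_Sf1 - p_I1/9 - p_I2 - 13*q_C1/147

β0 |Sf1  (Sf1 (Sf) sets flow on bond)
β2 |I1  (I1: I, integral causality)
β3 |I2  (I2 integral (f out))
β5 |J1  (C1 outputs effort q/C1)
β1 |R1  (J1: bond 5 brought effort, rest push out)
β4 |R2  (0-jn J1 has e-setter on 5)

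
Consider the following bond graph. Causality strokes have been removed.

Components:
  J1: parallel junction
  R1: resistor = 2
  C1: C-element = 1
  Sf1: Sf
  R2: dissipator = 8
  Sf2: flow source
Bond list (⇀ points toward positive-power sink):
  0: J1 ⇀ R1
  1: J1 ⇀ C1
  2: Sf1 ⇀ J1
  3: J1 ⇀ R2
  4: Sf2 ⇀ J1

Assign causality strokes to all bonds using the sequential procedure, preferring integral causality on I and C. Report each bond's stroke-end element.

b2 stroke→Sf1  (source Sf1 imposes f)
b4 stroke→Sf2  (Sf2 (Sf) sets flow on bond)
b1 stroke→J1  (C1 integral (e out))
b0 stroke→R1  (J1 effort already set via bond 1)
b3 stroke→R2  (0-jn J1 has e-setter on 1)

#0 stroke at R1
#1 stroke at J1
#2 stroke at Sf1
#3 stroke at R2
#4 stroke at Sf2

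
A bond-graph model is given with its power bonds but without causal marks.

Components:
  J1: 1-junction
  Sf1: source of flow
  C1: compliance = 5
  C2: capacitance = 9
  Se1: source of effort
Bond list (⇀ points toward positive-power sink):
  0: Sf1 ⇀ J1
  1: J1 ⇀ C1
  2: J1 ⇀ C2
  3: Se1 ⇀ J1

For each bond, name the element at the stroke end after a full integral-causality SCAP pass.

#0 →Sf1
#1 →J1
#2 →J1
#3 →J1

β0 stroke→Sf1  (source Sf1 imposes f)
β3 stroke→J1  (Se1 (Se) sets effort on bond)
β1 stroke→J1  (1-jn J1 has f-setter on 0)
β2 stroke→J1  (common-f at J1 fixed by 0)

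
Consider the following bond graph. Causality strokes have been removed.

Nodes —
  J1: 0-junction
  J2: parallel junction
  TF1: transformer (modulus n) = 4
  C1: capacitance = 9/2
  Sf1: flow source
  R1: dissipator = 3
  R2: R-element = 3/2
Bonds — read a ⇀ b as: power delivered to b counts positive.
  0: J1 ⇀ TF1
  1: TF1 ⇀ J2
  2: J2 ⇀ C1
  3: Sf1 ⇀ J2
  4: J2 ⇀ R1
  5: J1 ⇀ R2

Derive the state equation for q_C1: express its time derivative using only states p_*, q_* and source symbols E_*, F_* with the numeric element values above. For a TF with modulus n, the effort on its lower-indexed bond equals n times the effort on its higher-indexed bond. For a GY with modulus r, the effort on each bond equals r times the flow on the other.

dq_C1/dt = F_Sf1 - 22*q_C1/9

b3 |Sf1  (Sf1 fixes flow; stroke at Sf1)
b2 |J2  (C1: C, integral causality)
b1 |TF1  (J2 effort already set via bond 2)
b4 |R1  (J2: bond 2 brought effort, rest push out)
b0 |J1  (TF TF1: opposite of bond 1)
b5 |R2  (J1: bond 0 brought effort, rest push out)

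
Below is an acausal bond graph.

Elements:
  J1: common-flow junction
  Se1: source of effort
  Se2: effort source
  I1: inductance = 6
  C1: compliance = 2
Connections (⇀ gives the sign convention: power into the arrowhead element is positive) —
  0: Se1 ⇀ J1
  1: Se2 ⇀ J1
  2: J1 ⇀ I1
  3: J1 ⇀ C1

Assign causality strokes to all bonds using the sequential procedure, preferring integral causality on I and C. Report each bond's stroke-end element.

#0 stroke at J1  (Se1: effort source, stroke at far end)
#1 stroke at J1  (Se2 fixes effort; stroke away)
#2 stroke at I1  (I1 integral (f out))
#3 stroke at J1  (J1: bond 2 brought flow, rest push out)

bond 0 stroke at J1
bond 1 stroke at J1
bond 2 stroke at I1
bond 3 stroke at J1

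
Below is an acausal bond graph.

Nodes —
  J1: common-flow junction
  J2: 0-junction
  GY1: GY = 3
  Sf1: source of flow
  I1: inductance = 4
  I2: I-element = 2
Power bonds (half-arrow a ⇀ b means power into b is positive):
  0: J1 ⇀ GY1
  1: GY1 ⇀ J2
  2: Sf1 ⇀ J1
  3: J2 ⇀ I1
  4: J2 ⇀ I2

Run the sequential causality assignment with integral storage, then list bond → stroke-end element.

b0 →J1
b1 →J2
b2 →Sf1
b3 →I1
b4 →I2

β2 stroke at Sf1  (Sf1 (Sf) sets flow on bond)
β0 stroke at J1  (J1 flow already set via bond 2)
β1 stroke at J2  (GY1: gyrator matches bond 0)
β3 stroke at I1  (J2 effort already set via bond 1)
β4 stroke at I2  (J2 effort already set via bond 1)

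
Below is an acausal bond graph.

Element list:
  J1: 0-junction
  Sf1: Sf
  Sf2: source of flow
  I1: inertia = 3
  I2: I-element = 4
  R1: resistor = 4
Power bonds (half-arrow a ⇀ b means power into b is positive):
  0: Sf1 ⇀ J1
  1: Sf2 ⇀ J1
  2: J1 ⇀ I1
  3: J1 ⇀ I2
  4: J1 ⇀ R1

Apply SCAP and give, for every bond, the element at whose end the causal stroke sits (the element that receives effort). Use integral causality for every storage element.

#0 stroke at Sf1  (source Sf1 imposes f)
#1 stroke at Sf2  (source Sf2 imposes f)
#2 stroke at I1  (I1 integral (f out))
#3 stroke at I2  (I2: I, integral causality)
#4 stroke at J1  (only one effort-in slot at J1)

b0 stroke at Sf1
b1 stroke at Sf2
b2 stroke at I1
b3 stroke at I2
b4 stroke at J1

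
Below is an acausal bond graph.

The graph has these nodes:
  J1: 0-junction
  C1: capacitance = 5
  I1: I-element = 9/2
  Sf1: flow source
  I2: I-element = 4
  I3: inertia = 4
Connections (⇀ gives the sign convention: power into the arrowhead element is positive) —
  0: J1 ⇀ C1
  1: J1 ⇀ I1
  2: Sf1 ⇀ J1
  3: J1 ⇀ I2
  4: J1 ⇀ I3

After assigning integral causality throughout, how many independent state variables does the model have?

4  (C1, I1, I2, I3 all integral)

bond 2 stroke at Sf1  (source Sf1 imposes f)
bond 0 stroke at J1  (prefer integral on C1)
bond 1 stroke at I1  (0-jn J1 has e-setter on 0)
bond 3 stroke at I2  (J1: bond 0 brought effort, rest push out)
bond 4 stroke at I3  (J1 effort already set via bond 0)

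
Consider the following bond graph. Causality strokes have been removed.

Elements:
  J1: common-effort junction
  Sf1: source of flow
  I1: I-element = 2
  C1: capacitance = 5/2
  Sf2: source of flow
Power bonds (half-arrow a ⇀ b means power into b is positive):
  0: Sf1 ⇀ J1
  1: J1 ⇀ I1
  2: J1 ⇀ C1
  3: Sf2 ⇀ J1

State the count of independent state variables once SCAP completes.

2  (C1, I1 all integral)

β0 |Sf1  (Sf1 (Sf) sets flow on bond)
β3 |Sf2  (Sf2: flow source, stroke at near end)
β1 |I1  (I1 integral (f out))
β2 |J1  (only one effort-in slot at J1)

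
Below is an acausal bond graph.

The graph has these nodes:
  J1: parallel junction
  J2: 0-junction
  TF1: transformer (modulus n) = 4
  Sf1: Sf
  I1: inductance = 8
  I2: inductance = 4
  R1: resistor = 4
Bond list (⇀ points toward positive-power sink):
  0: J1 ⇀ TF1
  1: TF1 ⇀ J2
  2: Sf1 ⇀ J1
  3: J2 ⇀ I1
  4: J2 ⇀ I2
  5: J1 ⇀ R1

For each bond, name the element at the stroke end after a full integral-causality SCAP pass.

b0 stroke→TF1
b1 stroke→J2
b2 stroke→Sf1
b3 stroke→I1
b4 stroke→I2
b5 stroke→J1

bond 2 →Sf1  (Sf1: flow source, stroke at near end)
bond 3 →I1  (I1 integral (f out))
bond 4 →I2  (I2 outputs flow p/I2)
bond 1 →J2  (only one effort-in slot at J2)
bond 0 →TF1  (through TF1, causality passes straight; one stroke at TF1)
bond 5 →J1  (only one effort-in slot at J1)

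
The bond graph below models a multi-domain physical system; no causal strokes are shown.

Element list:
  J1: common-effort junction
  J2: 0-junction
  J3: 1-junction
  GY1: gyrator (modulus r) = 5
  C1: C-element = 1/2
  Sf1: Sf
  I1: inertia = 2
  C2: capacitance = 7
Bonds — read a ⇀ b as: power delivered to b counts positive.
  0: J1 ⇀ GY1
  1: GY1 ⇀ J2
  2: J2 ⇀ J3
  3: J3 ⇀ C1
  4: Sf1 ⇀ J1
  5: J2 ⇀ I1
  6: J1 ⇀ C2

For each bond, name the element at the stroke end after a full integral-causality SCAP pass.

b0 stroke at GY1
b1 stroke at GY1
b2 stroke at J2
b3 stroke at J3
b4 stroke at Sf1
b5 stroke at I1
b6 stroke at J1

#4 stroke at Sf1  (Sf1 (Sf) sets flow on bond)
#3 stroke at J3  (C1: C, integral causality)
#2 stroke at J2  (J3 needs exactly one f-in)
#1 stroke at GY1  (J2: bond 2 brought effort, rest push out)
#5 stroke at I1  (common-e at J2 fixed by 2)
#0 stroke at GY1  (GY1 both-in/both-out from 1)
#6 stroke at J1  (J1 needs exactly one e-in)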